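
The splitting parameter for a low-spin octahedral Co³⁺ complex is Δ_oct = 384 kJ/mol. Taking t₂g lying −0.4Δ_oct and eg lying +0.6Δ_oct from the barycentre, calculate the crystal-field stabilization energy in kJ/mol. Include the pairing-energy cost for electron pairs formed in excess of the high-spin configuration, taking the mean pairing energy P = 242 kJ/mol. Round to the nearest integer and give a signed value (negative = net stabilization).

Group 9 minus oxidation state +3 gives a d⁶ configuration for Co³⁺.
Configuration: t₂g⁶ eg⁰.
Orbital CFSE = 6(-0.4) + 0(0.6) = -2.4Δ_oct = -2.4 × 384 = -922 kJ/mol.
Pairing penalty: 3 pairs vs 1 in the high-spin reference → 2 extra × P = 484 kJ/mol.
Net CFSE = -922 + 484 = -438 kJ/mol.

-438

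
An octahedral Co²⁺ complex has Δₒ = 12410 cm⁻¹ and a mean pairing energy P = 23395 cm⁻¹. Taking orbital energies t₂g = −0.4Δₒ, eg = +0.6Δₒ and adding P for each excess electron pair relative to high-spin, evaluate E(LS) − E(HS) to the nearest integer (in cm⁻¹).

Co is in group 9, so Co²⁺ is d⁷ (9 − 2 = 7).
High-spin: t₂g⁵ eg², CFSE = -0.8Δₒ = -9928 cm⁻¹.
For low-spin the configuration is t₂g⁶ eg¹: orbital energy -1.8 × 12410 = -22338 cm⁻¹, and 1 additional pair relative to high-spin adds 23395 cm⁻¹, giving 1057 cm⁻¹.
Thus E(LS) − E(HS) = 10985 cm⁻¹.

10985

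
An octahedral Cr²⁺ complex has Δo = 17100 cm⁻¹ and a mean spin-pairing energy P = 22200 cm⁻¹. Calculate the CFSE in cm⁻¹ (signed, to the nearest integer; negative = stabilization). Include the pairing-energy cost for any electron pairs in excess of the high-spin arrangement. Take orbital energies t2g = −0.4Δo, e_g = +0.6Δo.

Cr is in group 6, so Cr²⁺ is d⁴ (6 − 2 = 4).
With Δo < P the complex is high-spin.
Filling d⁴ accordingly: t2g^3 e_g^1.
Orbital CFSE = -0.6Δo = -0.6 × 17100 = -10260 cm⁻¹.
High-spin has no excess pairs, so no pairing correction applies.

-10260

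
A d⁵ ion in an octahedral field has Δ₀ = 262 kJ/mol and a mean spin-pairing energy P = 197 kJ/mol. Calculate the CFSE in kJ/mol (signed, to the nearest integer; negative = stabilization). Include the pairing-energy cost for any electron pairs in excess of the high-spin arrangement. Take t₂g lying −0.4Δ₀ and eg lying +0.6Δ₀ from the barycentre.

Since Δ₀ = 262 kJ/mol > P = 197 kJ/mol, the complex adopts the low-spin configuration.
That gives t₂g⁵ eg⁰.
Orbital CFSE = -2.0Δ₀ = -2.0 × 262 = -524 kJ/mol.
Excess pairs vs high-spin: 2 − 0 = 2; pairing cost = +394 kJ/mol.
Net CFSE = -524 + 394 = -130 kJ/mol.

-130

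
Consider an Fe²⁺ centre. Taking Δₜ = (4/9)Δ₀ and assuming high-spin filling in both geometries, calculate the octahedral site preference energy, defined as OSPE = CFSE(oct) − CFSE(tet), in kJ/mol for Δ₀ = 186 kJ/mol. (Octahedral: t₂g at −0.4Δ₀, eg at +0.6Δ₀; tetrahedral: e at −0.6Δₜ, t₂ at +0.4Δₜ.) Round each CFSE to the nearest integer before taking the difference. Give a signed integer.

-24

Fe sits in group 8; removing 2 electrons leaves Fe²⁺ with 8 − 2 = 6 d electrons.
Octahedral high-spin t₂g⁴ eg²: CFSE = -0.4 × 186 = -74 kJ/mol.
In a tetrahedral site the filling is e³ t₂³: CFSE(tet) = -0.6Δₜ = -0.6 × (4/9)(186) = -50 kJ/mol.
Subtracting, OSPE = -74 − (-50) = -24 kJ/mol.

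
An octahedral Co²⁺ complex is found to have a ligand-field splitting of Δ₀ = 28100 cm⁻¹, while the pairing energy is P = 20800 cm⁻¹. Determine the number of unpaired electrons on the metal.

1

Group 9 minus oxidation state +2 gives a d⁷ configuration for Co²⁺.
Here Δ₀ > P (28100 > 20800), so the low-spin state is favoured.
That gives t2g^6 e_g^1.
Unpaired electrons: 1.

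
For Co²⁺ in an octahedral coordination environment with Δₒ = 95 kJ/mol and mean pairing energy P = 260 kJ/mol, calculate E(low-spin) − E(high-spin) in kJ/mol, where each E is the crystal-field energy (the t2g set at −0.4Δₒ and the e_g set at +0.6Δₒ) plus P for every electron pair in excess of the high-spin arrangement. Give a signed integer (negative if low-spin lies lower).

165

Co²⁺: group 9, so d-count = 9 − 2 = 7.
High-spin: t2g^5 e_g^2, CFSE = -0.8Δₒ = -76 kJ/mol.
For low-spin the configuration is t2g^6 e_g^1: orbital energy -1.8 × 95 = -171 kJ/mol, and 1 additional pair relative to high-spin adds 260 kJ/mol, giving 89 kJ/mol.
The difference is 89 − (-76) = 165 kJ/mol, so high-spin lies lower.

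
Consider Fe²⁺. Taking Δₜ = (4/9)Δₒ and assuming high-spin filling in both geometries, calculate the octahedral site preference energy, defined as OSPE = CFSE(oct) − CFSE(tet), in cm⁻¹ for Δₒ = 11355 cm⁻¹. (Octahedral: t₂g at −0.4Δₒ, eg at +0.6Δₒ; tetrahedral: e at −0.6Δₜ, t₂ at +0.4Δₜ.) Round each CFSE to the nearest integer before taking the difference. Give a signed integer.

-1514

Fe is in group 8, so Fe²⁺ is d⁶ (8 − 2 = 6).
Octahedral high-spin t2g^4 e_g^2: CFSE = -0.4 × 11355 = -4542 cm⁻¹.
Tetrahedral e^3 t2^3 gives -0.6Δₜ = -0.6 × (4/9) × 11355 = -3028 cm⁻¹.
OSPE = -4542 − (-3028) = -1514 cm⁻¹.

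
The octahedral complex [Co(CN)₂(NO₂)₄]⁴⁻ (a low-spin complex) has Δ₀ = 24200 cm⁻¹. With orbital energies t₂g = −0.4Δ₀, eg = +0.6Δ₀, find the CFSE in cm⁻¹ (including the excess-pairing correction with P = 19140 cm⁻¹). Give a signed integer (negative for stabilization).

Ligand charges: 2×(-1) from CN⁻ and 4×(-1) from NO₂⁻ sum to -6; with overall charge -4, Co is +2.
Co sits in group 9; removing 2 electrons leaves Co²⁺ with 9 − 2 = 7 d electrons.
Configuration: t₂g⁶ eg¹.
CFSE(orbital) = 6×(-0.4Δ₀) + 1×(0.6Δ₀) = -1.8Δ₀; with Δ₀ = 24200 cm⁻¹ that is -43560 cm⁻¹.
High-spin d⁷ would be t₂g⁵ eg² with 2 pairs; low-spin has 3, so 1 excess pair costs +1P = +19140 cm⁻¹.
Combining: -43560 + 19140 = -24420 cm⁻¹.

-24420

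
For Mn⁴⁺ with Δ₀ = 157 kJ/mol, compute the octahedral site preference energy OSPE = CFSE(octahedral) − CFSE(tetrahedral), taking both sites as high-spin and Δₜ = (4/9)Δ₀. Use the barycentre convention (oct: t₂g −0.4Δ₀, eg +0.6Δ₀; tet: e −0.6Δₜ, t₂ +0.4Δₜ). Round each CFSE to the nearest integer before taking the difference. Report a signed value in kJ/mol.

-132

Mn is in group 7, so Mn⁴⁺ is d³ (7 − 4 = 3).
In an octahedral site d³ (HS) is t2g^3 e_g^0, giving CFSE(oct) = -1.2Δ₀ = -188 kJ/mol.
Tetrahedral e^2 t2^1 gives -0.8Δₜ = -0.8 × (4/9) × 157 = -56 kJ/mol.
Subtracting, OSPE = -188 − (-56) = -132 kJ/mol.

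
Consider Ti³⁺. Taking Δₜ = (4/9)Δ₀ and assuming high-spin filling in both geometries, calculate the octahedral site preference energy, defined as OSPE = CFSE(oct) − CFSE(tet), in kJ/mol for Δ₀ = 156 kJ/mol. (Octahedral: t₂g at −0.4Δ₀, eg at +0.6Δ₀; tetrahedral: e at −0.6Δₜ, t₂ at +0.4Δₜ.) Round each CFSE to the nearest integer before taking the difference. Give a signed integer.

-20

Group 4 minus oxidation state +3 gives a d¹ configuration for Ti³⁺.
Octahedral high-spin t₂g¹ eg⁰: CFSE = -0.4 × 156 = -62 kJ/mol.
Tetrahedral: e¹ t₂⁰, CFSE = 1(−0.6) + 0(+0.4) = -0.6Δₜ = -0.6 × (4/9) × 156 = -42 kJ/mol.
OSPE = -62 − (-42) = -20 kJ/mol.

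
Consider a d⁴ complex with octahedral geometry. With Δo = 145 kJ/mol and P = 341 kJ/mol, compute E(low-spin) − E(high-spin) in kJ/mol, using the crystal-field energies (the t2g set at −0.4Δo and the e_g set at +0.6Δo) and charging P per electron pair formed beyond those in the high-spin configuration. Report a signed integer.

High-spin d⁴ fills as t2g^3 e_g^1 with CFSE 3(−0.4) + 1(+0.6) = -0.6Δo = -87 kJ/mol.
For low-spin the configuration is t2g^4 e_g^0: orbital energy -1.6 × 145 = -232 kJ/mol, and 1 additional pair relative to high-spin adds 341 kJ/mol, giving 109 kJ/mol.
Thus E(LS) − E(HS) = 196 kJ/mol.

196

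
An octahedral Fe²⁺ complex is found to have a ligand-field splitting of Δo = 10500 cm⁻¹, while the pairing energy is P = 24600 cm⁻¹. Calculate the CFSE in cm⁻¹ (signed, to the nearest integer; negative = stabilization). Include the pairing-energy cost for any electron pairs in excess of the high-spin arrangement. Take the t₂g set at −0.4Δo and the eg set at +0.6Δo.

Fe sits in group 8; removing 2 electrons leaves Fe²⁺ with 8 − 2 = 6 d electrons.
Δo < P, so pairing is avoided: the ground state is high-spin.
That gives t₂g⁴ eg².
Orbital CFSE = -0.4Δo = -0.4 × 10500 = -4200 cm⁻¹.
High-spin has no excess pairs, so no pairing correction applies.

-4200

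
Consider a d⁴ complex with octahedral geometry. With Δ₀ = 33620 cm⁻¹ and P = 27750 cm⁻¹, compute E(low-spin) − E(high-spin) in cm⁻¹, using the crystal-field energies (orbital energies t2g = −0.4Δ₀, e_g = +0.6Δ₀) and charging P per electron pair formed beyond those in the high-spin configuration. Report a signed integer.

-5870

In the high-spin limit (t2g^3 e_g^1) the orbital term is -0.6Δ₀ = -20172 cm⁻¹, with no excess pairing.
Low-spin: t2g^4 e_g^0, orbital CFSE = -1.6Δ₀ = -53792 cm⁻¹; plus 1 excess pair × P = +27750 cm⁻¹; total -26042 cm⁻¹.
E(LS) − E(HS) = -26042 − (-20172) = -5870 cm⁻¹.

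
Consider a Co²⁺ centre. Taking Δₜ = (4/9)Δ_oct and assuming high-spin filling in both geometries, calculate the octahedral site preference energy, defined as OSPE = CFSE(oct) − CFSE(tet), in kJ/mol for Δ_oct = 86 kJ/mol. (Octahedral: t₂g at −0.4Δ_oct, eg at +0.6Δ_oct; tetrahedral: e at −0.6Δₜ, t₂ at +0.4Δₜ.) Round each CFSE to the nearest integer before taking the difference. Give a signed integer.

Co²⁺: group 9, so d-count = 9 − 2 = 7.
In an octahedral site d⁷ (HS) is t₂g⁵ eg², giving CFSE(oct) = -0.8Δ_oct = -69 kJ/mol.
Tetrahedral e⁴ t₂³ gives -1.2Δₜ = -1.2 × (4/9) × 86 = -46 kJ/mol.
OSPE = -69 − (-46) = -23 kJ/mol.

-23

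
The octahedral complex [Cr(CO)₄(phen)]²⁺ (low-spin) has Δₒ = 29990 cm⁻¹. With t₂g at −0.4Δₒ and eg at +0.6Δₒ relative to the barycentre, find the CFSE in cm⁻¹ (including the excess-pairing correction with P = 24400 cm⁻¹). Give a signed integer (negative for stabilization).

Ligand charges: 4×(+0) from CO and 1×(+0) from phen sum to +0; with overall charge +2, Cr is +2.
Cr is in group 6, so Cr²⁺ is d⁴ (6 − 2 = 4).
Electron filling gives t₂g⁴ eg⁰.
Orbital CFSE = 4(-0.4) + 0(0.6) = -1.6Δₒ = -1.6 × 29990 = -47984 cm⁻¹.
Relative to high-spin t₂g³ eg¹ (0 paired), the low-spin configuration has 1 additional pair, contributing +1 × 24400 = +24400 cm⁻¹.
Net CFSE = -47984 + 24400 = -23584 cm⁻¹.

-23584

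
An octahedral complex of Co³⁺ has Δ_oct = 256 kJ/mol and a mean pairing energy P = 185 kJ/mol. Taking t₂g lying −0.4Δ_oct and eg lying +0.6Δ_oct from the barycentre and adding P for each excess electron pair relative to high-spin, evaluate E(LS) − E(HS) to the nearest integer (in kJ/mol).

-142

Co sits in group 9; removing 3 electrons leaves Co³⁺ with 9 − 3 = 6 d electrons.
In the high-spin limit (t₂g⁴ eg²) the orbital term is -0.4Δ_oct = -102 kJ/mol, with no excess pairing.
Low-spin t₂g⁶ eg⁰ gives -2.4Δ_oct = -614 kJ/mol, but forming 2 extra pairs costs 2P = 370 kJ/mol, so E(LS) = -614 + 370 = -244 kJ/mol.
Thus E(LS) − E(HS) = -142 kJ/mol.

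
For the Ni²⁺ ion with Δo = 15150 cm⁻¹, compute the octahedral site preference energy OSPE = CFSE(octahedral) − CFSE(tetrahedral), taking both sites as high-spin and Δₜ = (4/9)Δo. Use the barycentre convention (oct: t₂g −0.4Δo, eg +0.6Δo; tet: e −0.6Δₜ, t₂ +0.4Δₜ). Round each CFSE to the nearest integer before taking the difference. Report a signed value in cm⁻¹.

Ni sits in group 10; removing 2 electrons leaves Ni²⁺ with 10 − 2 = 8 d electrons.
In an octahedral site d⁸ (HS) is t2g^6 e_g^2, giving CFSE(oct) = -1.2Δo = -18180 cm⁻¹.
In a tetrahedral site the filling is e^4 t2^4: CFSE(tet) = -0.8Δₜ = -0.8 × (4/9)(15150) = -5387 cm⁻¹.
OSPE = CFSE(oct) − CFSE(tet) = -18180 − (-5387) = -12793 cm⁻¹.

-12793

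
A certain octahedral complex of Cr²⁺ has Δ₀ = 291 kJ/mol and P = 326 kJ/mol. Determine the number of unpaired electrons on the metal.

4

Cr sits in group 6; removing 2 electrons leaves Cr²⁺ with 6 − 2 = 4 d electrons.
Since Δ₀ = 291 kJ/mol < P = 326 kJ/mol, the complex adopts the high-spin configuration.
That gives t2g^3 e_g^1.
Unpaired electrons: 4.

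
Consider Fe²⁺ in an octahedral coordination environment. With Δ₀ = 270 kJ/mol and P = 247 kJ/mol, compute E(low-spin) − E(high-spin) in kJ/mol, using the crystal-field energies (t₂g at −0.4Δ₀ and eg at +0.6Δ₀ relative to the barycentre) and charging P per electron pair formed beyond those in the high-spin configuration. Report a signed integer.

Fe²⁺: group 8, so d-count = 8 − 2 = 6.
High-spin: t₂g⁴ eg², CFSE = -0.4Δ₀ = -108 kJ/mol.
Low-spin t₂g⁶ eg⁰ gives -2.4Δ₀ = -648 kJ/mol, but forming 2 extra pairs costs 2P = 494 kJ/mol, so E(LS) = -648 + 494 = -154 kJ/mol.
Thus E(LS) − E(HS) = -46 kJ/mol.

-46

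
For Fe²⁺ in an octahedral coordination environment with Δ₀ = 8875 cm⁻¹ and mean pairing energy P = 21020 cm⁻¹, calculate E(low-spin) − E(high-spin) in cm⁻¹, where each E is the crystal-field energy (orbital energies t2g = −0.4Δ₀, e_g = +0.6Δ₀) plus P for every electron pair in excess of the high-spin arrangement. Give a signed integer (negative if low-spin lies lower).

24290

Fe sits in group 8; removing 2 electrons leaves Fe²⁺ with 8 − 2 = 6 d electrons.
High-spin: t2g^4 e_g^2, CFSE = -0.4Δ₀ = -3550 cm⁻¹.
Low-spin t2g^6 e_g^0 gives -2.4Δ₀ = -21300 cm⁻¹, but forming 2 extra pairs costs 2P = 42040 cm⁻¹, so E(LS) = -21300 + 42040 = 20740 cm⁻¹.
E(LS) − E(HS) = 20740 − (-3550) = 24290 cm⁻¹.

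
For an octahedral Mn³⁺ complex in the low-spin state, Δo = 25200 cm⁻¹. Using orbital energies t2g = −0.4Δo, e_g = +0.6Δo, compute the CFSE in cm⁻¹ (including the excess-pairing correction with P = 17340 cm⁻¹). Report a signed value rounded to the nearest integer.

Group 7 minus oxidation state +3 gives a d⁴ configuration for Mn³⁺.
Configuration: t2g^4 e_g^0.
Orbital CFSE = 4(-0.4) + 0(0.6) = -1.6Δo = -1.6 × 25200 = -40320 cm⁻¹.
Relative to high-spin t2g^3 e_g^1 (0 paired), the low-spin configuration has 1 additional pair, contributing +1 × 17340 = +17340 cm⁻¹.
Combining: -40320 + 17340 = -22980 cm⁻¹.

-22980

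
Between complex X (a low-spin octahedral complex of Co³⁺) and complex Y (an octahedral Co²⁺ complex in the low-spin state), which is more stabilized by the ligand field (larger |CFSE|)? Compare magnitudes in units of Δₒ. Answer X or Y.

X

X: Co sits in group 9; removing 3 electrons leaves Co³⁺ with 9 − 3 = 6 d electrons; t2g^6 e_g^0, CFSE = -2.4Δₒ.
Y: Group 9 minus oxidation state +2 gives a d⁷ configuration for Co²⁺; t₂g⁶ eg¹, CFSE = -1.8Δₒ.
So X has the larger |CFSE|.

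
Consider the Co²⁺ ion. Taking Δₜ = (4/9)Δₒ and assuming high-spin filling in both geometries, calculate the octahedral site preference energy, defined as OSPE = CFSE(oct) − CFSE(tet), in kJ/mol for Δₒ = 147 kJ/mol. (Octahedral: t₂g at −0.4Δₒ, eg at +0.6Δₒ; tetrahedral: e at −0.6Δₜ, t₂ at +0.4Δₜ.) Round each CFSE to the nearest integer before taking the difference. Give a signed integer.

Co is in group 9, so Co²⁺ is d⁷ (9 − 2 = 7).
Octahedral (high-spin): t2g^5 e_g^2, CFSE = 5(−0.4) + 2(+0.6) = -0.8Δₒ = -0.8 × 147 = -118 kJ/mol.
Tetrahedral e^4 t2^3 gives -1.2Δₜ = -1.2 × (4/9) × 147 = -78 kJ/mol.
Subtracting, OSPE = -118 − (-78) = -40 kJ/mol.

-40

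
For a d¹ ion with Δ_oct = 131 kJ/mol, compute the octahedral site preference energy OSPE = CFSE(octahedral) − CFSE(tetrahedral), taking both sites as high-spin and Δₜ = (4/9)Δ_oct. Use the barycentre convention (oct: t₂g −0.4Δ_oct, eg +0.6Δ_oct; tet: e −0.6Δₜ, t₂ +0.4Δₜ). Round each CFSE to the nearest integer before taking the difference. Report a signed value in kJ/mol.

Octahedral high-spin t2g^1 e_g^0: CFSE = -0.4 × 131 = -52 kJ/mol.
In a tetrahedral site the filling is e^1 t2^0: CFSE(tet) = -0.6Δₜ = -0.6 × (4/9)(131) = -35 kJ/mol.
OSPE = CFSE(oct) − CFSE(tet) = -52 − (-35) = -17 kJ/mol.

-17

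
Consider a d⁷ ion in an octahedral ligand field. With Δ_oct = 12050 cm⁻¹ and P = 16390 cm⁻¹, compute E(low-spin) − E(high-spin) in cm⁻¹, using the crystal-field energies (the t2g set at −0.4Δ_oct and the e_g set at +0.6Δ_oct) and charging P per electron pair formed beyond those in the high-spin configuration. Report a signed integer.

In the high-spin limit (t2g^5 e_g^2) the orbital term is -0.8Δ_oct = -9640 cm⁻¹, with no excess pairing.
For low-spin the configuration is t2g^6 e_g^1: orbital energy -1.8 × 12050 = -21690 cm⁻¹, and 1 additional pair relative to high-spin adds 16390 cm⁻¹, giving -5300 cm⁻¹.
E(LS) − E(HS) = -5300 − (-9640) = 4340 cm⁻¹.

4340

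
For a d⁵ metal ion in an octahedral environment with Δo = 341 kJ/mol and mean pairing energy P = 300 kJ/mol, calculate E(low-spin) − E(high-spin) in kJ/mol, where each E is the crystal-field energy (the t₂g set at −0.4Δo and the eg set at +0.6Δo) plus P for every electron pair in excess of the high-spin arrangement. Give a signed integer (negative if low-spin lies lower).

-82

High-spin d⁵ fills as t₂g³ eg² with CFSE 3(−0.4) + 2(+0.6) = 0.0Δo = 0 kJ/mol.
Low-spin t₂g⁵ eg⁰ gives -2.0Δo = -682 kJ/mol, but forming 2 extra pairs costs 2P = 600 kJ/mol, so E(LS) = -682 + 600 = -82 kJ/mol.
The difference is -82 − (0) = -82 kJ/mol, so low-spin lies lower.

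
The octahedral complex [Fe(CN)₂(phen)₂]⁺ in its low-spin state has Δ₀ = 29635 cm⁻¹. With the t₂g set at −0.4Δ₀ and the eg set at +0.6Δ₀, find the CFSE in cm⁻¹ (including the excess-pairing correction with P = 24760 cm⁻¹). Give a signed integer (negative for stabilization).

Ligand charges: 2×(-1) from CN⁻ and 2×(+0) from phen sum to -2; with overall charge +1, Fe is +3.
Fe is in group 8, so Fe³⁺ is d⁵ (8 − 3 = 5).
Configuration: t₂g⁵ eg⁰.
The orbital stabilization is -2.0Δ₀ = -2.0 × 29635 = -59270 cm⁻¹.
Relative to high-spin t₂g³ eg² (0 paired), the low-spin configuration has 2 additional pairs, contributing +2 × 24760 = +49520 cm⁻¹.
Combining: -59270 + 49520 = -9750 cm⁻¹.

-9750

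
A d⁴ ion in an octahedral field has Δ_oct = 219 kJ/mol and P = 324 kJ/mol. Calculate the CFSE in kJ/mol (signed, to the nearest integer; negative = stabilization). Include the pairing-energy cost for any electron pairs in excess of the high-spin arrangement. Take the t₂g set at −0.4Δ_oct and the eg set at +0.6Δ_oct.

-131

Since Δ_oct = 219 kJ/mol < P = 324 kJ/mol, the complex adopts the high-spin configuration.
Filling d⁴ accordingly: t₂g³ eg¹.
Orbital CFSE = -0.6Δ_oct = -0.6 × 219 = -131 kJ/mol.
High-spin has no excess pairs, so no pairing correction applies.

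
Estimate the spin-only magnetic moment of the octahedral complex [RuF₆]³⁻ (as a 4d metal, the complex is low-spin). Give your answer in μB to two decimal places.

1.73 μB

Each F⁻ contributes -1; 6 × (-1) = -6. With overall charge -3, Ru is in the +3 oxidation state.
Ru³⁺: group 8, so d-count = 8 − 3 = 5.
Configuration: t₂g⁵ eg⁰ → 1 unpaired electron.
μ(spin-only) = √[1(1+2)] = √3 ≈ 1.73 μB.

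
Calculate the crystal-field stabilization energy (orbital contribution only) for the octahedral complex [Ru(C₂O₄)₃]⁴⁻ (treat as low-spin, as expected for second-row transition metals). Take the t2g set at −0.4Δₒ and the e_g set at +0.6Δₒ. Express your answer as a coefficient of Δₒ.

Each C₂O₄²⁻ contributes -2; 3 × (-2) = -6. With overall charge -4, Ru is in the +2 oxidation state.
Ru²⁺: group 8, so d-count = 8 − 2 = 6.
Configuration: t2g^6 e_g^0.
CFSE = 6(-0.4Δₒ) + 0(0.6Δₒ) = -2.4Δₒ + 0.0Δₒ = -2.4Δₒ.

-2.4 Δₒ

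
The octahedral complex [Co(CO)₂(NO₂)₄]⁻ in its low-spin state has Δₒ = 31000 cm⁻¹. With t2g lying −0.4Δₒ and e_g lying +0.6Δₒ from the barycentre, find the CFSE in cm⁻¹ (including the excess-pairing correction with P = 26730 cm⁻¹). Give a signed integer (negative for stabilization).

Ligand charges: 2×(+0) from CO and 4×(-1) from NO₂⁻ sum to -4; with overall charge -1, Co is +3.
Co³⁺: group 9, so d-count = 9 − 3 = 6.
Electron filling gives t2g^6 e_g^0.
The orbital stabilization is -2.4Δₒ = -2.4 × 31000 = -74400 cm⁻¹.
Relative to high-spin t2g^4 e_g^2 (1 paired), the low-spin configuration has 2 additional pairs, contributing +2 × 26730 = +53460 cm⁻¹.
Overall CFSE = -74400 + 53460 = -20940 cm⁻¹.

-20940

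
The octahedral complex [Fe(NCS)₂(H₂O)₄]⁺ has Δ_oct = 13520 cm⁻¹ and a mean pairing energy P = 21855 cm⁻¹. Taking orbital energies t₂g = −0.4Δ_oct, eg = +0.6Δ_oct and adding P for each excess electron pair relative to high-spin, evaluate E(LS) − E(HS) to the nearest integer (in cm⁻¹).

Ligand charges: 2×(-1) from NCS⁻ and 4×(+0) from H₂O sum to -2; with overall charge +1, Fe is +3.
Group 8 minus oxidation state +3 gives a d⁵ configuration for Fe³⁺.
High-spin d⁵ fills as t₂g³ eg² with CFSE 3(−0.4) + 2(+0.6) = 0.0Δ_oct = 0 cm⁻¹.
For low-spin the configuration is t₂g⁵ eg⁰: orbital energy -2.0 × 13520 = -27040 cm⁻¹, and 2 additional pairs relative to high-spin add 43710 cm⁻¹, giving 16670 cm⁻¹.
The difference is 16670 − (0) = 16670 cm⁻¹, so high-spin lies lower.

16670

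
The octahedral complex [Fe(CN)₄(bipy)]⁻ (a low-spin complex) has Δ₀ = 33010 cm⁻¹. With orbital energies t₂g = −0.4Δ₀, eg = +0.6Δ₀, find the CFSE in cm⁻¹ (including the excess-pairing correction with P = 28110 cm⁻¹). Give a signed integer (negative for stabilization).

Ligand charges: 4×(-1) from CN⁻ and 1×(+0) from bipy sum to -4; with overall charge -1, Fe is +3.
Fe is in group 8, so Fe³⁺ is d⁵ (8 − 3 = 5).
The d⁵ electrons fill as t₂g⁵ eg⁰.
The orbital stabilization is -2.0Δ₀ = -2.0 × 33010 = -66020 cm⁻¹.
Pairing penalty: 2 pairs vs 0 in the high-spin reference → 2 extra × P = 56220 cm⁻¹.
Net CFSE = -66020 + 56220 = -9800 cm⁻¹.

-9800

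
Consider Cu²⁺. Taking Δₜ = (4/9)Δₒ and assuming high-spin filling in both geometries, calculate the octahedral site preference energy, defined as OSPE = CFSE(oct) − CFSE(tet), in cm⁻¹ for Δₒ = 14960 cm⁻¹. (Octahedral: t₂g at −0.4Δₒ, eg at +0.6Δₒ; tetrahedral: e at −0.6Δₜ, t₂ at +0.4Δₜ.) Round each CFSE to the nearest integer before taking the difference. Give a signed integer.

Group 11 minus oxidation state +2 gives a d⁹ configuration for Cu²⁺.
In an octahedral site d⁹ (HS) is t₂g⁶ eg³, giving CFSE(oct) = -0.6Δₒ = -8976 cm⁻¹.
Tetrahedral e⁴ t₂⁵ gives -0.4Δₜ = -0.4 × (4/9) × 14960 = -2660 cm⁻¹.
Subtracting, OSPE = -8976 − (-2660) = -6316 cm⁻¹.

-6316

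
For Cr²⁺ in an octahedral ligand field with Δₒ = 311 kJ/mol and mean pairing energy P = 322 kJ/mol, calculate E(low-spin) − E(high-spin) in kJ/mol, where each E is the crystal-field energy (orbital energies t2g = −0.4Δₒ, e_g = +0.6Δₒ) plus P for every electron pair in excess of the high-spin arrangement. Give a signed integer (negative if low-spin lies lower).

Group 6 minus oxidation state +2 gives a d⁴ configuration for Cr²⁺.
High-spin: t2g^3 e_g^1, CFSE = -0.6Δₒ = -187 kJ/mol.
Low-spin: t2g^4 e_g^0, orbital CFSE = -1.6Δₒ = -498 kJ/mol; plus 1 excess pair × P = +322 kJ/mol; total -176 kJ/mol.
The difference is -176 − (-187) = 11 kJ/mol, so high-spin lies lower.

11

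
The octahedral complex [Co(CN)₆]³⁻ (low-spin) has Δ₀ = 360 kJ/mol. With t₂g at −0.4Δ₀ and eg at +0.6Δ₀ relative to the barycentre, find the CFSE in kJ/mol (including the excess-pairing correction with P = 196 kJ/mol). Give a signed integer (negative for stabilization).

Each CN⁻ contributes -1; 6 × (-1) = -6. With overall charge -3, Co is in the +3 oxidation state.
Co is in group 9, so Co³⁺ is d⁶ (9 − 3 = 6).
Configuration: t₂g⁶ eg⁰.
The orbital stabilization is -2.4Δ₀ = -2.4 × 360 = -864 kJ/mol.
High-spin d⁶ would be t₂g⁴ eg² with 1 pair; low-spin has 3, so 2 excess pairs cost +2P = +392 kJ/mol.
Net CFSE = -864 + 392 = -472 kJ/mol.

-472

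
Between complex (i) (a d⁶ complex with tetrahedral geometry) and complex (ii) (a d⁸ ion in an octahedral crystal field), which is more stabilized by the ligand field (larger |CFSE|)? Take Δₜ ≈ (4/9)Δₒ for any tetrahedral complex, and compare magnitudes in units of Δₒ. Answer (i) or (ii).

(i): Tetrahedral splitting is small, so the complex is high-spin; e³ t₂³, CFSE = -0.6Δₜ ≈ -0.27Δₒ.
(ii): t2g^6 e_g^2, CFSE = -1.2Δₒ.
So (ii) has the larger |CFSE|.

(ii)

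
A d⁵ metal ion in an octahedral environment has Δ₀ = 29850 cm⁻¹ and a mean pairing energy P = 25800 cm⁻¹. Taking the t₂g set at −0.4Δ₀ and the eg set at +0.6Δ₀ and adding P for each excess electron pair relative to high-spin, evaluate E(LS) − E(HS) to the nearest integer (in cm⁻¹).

In the high-spin limit (t₂g³ eg²) the orbital term is 0.0Δ₀ = 0 cm⁻¹, with no excess pairing.
Low-spin t₂g⁵ eg⁰ gives -2.0Δ₀ = -59700 cm⁻¹, but forming 2 extra pairs costs 2P = 51600 cm⁻¹, so E(LS) = -59700 + 51600 = -8100 cm⁻¹.
E(LS) − E(HS) = -8100 − (0) = -8100 cm⁻¹.

-8100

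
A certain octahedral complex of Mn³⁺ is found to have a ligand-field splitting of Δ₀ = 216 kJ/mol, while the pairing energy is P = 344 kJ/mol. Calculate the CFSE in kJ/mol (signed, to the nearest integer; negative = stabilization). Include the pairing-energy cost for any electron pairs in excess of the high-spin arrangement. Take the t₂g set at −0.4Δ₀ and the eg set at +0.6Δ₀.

Mn sits in group 7; removing 3 electrons leaves Mn³⁺ with 7 − 3 = 4 d electrons.
Since Δ₀ = 216 kJ/mol < P = 344 kJ/mol, the complex adopts the high-spin configuration.
That gives t₂g³ eg¹.
Orbital CFSE = -0.6Δ₀ = -0.6 × 216 = -130 kJ/mol.
High-spin has no excess pairs, so no pairing correction applies.

-130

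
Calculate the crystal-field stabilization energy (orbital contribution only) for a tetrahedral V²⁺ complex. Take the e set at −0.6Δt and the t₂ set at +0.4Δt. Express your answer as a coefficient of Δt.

-0.8 Δt

V is in group 5, so V²⁺ is d³ (5 − 2 = 3).
Tetrahedral fields are weak (Δₜ ≈ 4/9 Δₒ), so electrons fill high-spin.
Configuration: e² t₂¹.
CFSE = 2(-0.6Δt) + 1(0.4Δt) = -1.2Δt + 0.4Δt = -0.8Δt.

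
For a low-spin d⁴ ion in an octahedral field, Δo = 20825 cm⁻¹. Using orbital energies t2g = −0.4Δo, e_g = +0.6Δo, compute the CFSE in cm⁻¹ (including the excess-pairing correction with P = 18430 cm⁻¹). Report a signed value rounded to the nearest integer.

Configuration: t2g^4 e_g^0.
The orbital stabilization is -1.6Δo = -1.6 × 20825 = -33320 cm⁻¹.
Pairing penalty: 1 pair vs 0 in the high-spin reference → 1 extra × P = 18430 cm⁻¹.
Overall CFSE = -33320 + 18430 = -14890 cm⁻¹.

-14890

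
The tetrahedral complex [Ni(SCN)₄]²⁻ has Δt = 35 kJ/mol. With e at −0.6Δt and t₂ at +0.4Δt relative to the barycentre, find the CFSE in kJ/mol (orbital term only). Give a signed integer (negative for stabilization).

-28

Each SCN⁻ contributes -1; 4 × (-1) = -4. With overall charge -2, Ni is in the +2 oxidation state.
Ni is in group 10, so Ni²⁺ is d⁸ (10 − 2 = 8).
With tetrahedral geometry the complex is necessarily high-spin.
The d⁸ electrons fill as e⁴ t₂⁴.
The orbital stabilization is -0.8Δt = -0.8 × 35 = -28 kJ/mol.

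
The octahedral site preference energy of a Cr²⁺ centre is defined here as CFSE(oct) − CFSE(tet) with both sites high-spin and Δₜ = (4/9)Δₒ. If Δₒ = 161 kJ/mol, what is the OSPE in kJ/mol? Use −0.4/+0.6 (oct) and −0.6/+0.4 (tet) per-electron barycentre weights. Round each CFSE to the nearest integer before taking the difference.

-68

Cr²⁺: group 6, so d-count = 6 − 2 = 4.
Octahedral (high-spin): t₂g³ eg¹, CFSE = 3(−0.4) + 1(+0.6) = -0.6Δₒ = -0.6 × 161 = -97 kJ/mol.
In a tetrahedral site the filling is e² t₂²: CFSE(tet) = -0.4Δₜ = -0.4 × (4/9)(161) = -29 kJ/mol.
OSPE = -97 − (-29) = -68 kJ/mol.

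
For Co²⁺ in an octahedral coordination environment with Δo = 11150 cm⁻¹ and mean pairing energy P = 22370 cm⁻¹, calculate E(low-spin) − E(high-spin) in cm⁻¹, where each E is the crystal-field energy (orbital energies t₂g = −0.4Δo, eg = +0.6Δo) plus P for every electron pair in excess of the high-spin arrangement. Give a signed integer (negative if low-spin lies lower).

11220

Group 9 minus oxidation state +2 gives a d⁷ configuration for Co²⁺.
High-spin: t₂g⁵ eg², CFSE = -0.8Δo = -8920 cm⁻¹.
Low-spin: t₂g⁶ eg¹, orbital CFSE = -1.8Δo = -20070 cm⁻¹; plus 1 excess pair × P = +22370 cm⁻¹; total 2300 cm⁻¹.
E(LS) − E(HS) = 2300 − (-8920) = 11220 cm⁻¹.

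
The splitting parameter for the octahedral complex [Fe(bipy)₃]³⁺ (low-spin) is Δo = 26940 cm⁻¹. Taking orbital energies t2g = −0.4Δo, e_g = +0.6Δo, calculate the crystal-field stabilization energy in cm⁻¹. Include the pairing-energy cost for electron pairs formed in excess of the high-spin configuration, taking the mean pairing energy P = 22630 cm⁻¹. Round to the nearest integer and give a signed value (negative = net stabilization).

bipy is neutral, so the +3 overall charge sits on Fe: oxidation state +3.
Fe is in group 8, so Fe³⁺ is d⁵ (8 − 3 = 5).
The d⁵ electrons fill as t2g^5 e_g^0.
CFSE(orbital) = 5×(-0.4Δo) + 0×(0.6Δo) = -2.0Δo; with Δo = 26940 cm⁻¹ that is -53880 cm⁻¹.
High-spin d⁵ would be t2g^3 e_g^2 with 0 pairs; low-spin has 2, so 2 excess pairs cost +2P = +45260 cm⁻¹.
Combining: -53880 + 45260 = -8620 cm⁻¹.

-8620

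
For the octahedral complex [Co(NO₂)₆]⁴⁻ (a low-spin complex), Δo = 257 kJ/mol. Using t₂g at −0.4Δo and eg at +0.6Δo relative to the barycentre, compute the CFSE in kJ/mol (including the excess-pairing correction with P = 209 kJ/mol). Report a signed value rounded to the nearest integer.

-254

Each NO₂⁻ contributes -1; 6 × (-1) = -6. With overall charge -4, Co is in the +2 oxidation state.
Co²⁺: group 9, so d-count = 9 − 2 = 7.
Electron filling gives t₂g⁶ eg¹.
Orbital CFSE = 6(-0.4) + 1(0.6) = -1.8Δo = -1.8 × 257 = -463 kJ/mol.
Relative to high-spin t₂g⁵ eg² (2 paired), the low-spin configuration has 1 additional pair, contributing +1 × 209 = +209 kJ/mol.
Combining: -463 + 209 = -254 kJ/mol.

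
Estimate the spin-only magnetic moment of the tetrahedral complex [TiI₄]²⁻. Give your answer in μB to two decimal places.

Each I⁻ contributes -1; 4 × (-1) = -4. With overall charge -2, Ti is in the +2 oxidation state.
Ti is in group 4, so Ti²⁺ is d² (4 − 2 = 2).
Tetrahedral splitting is small, so the complex is high-spin.
Configuration: e² t₂⁰ → 2 unpaired electrons.
μ(spin-only) = √[2(2+2)] = √8 ≈ 2.83 μB.

2.83 μB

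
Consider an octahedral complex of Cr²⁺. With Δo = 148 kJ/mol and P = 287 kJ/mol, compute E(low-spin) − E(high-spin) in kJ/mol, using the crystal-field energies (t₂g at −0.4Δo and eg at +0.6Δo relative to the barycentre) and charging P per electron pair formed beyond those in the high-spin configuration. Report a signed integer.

139

Cr²⁺: group 6, so d-count = 6 − 2 = 4.
High-spin: t₂g³ eg¹, CFSE = -0.6Δo = -89 kJ/mol.
For low-spin the configuration is t₂g⁴ eg⁰: orbital energy -1.6 × 148 = -237 kJ/mol, and 1 additional pair relative to high-spin adds 287 kJ/mol, giving 50 kJ/mol.
The difference is 50 − (-89) = 139 kJ/mol, so high-spin lies lower.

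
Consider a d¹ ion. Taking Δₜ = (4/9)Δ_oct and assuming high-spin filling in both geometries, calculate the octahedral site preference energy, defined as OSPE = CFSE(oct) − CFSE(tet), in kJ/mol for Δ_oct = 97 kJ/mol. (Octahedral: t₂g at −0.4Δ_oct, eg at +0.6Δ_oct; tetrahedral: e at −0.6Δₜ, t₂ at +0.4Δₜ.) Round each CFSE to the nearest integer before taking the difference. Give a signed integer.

Octahedral (high-spin): t₂g¹ eg⁰, CFSE = 1(−0.4) + 0(+0.6) = -0.4Δ_oct = -0.4 × 97 = -39 kJ/mol.
Tetrahedral e¹ t₂⁰ gives -0.6Δₜ = -0.6 × (4/9) × 97 = -26 kJ/mol.
Subtracting, OSPE = -39 − (-26) = -13 kJ/mol.

-13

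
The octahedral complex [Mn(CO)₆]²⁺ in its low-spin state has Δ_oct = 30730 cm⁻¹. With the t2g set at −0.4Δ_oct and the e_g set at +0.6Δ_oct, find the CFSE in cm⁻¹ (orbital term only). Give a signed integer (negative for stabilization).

CO is neutral, so the +2 overall charge sits on Mn: oxidation state +2.
Mn is in group 7, so Mn²⁺ is d⁵ (7 − 2 = 5).
Configuration: t2g^5 e_g^0.
The orbital stabilization is -2.0Δ_oct = -2.0 × 30730 = -61460 cm⁻¹.

-61460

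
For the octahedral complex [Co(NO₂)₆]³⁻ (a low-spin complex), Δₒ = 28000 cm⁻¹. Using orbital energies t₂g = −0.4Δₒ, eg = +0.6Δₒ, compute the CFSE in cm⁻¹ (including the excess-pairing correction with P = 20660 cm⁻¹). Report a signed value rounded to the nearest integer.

Each NO₂⁻ contributes -1; 6 × (-1) = -6. With overall charge -3, Co is in the +3 oxidation state.
Co is in group 9, so Co³⁺ is d⁶ (9 − 3 = 6).
Electron filling gives t₂g⁶ eg⁰.
The orbital stabilization is -2.4Δₒ = -2.4 × 28000 = -67200 cm⁻¹.
High-spin d⁶ would be t₂g⁴ eg² with 1 pair; low-spin has 3, so 2 excess pairs cost +2P = +41320 cm⁻¹.
Net CFSE = -67200 + 41320 = -25880 cm⁻¹.

-25880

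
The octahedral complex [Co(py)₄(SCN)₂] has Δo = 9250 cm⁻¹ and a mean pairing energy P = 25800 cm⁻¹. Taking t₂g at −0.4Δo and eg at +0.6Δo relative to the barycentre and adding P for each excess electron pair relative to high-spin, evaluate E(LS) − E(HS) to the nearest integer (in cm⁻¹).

Ligand charges: 4×(+0) from py and 2×(-1) from SCN⁻ sum to -2; with overall charge +0, Co is +2.
Co sits in group 9; removing 2 electrons leaves Co²⁺ with 9 − 2 = 7 d electrons.
High-spin: t₂g⁵ eg², CFSE = -0.8Δo = -7400 cm⁻¹.
Low-spin t₂g⁶ eg¹ gives -1.8Δo = -16650 cm⁻¹, but forming 1 extra pair costs 1P = 25800 cm⁻¹, so E(LS) = -16650 + 25800 = 9150 cm⁻¹.
The difference is 9150 − (-7400) = 16550 cm⁻¹, so high-spin lies lower.

16550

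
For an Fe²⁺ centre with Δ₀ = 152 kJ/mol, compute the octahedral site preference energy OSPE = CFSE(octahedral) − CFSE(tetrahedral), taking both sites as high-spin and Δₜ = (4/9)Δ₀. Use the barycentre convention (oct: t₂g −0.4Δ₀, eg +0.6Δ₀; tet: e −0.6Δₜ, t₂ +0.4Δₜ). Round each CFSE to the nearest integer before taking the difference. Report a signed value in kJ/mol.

-20

Group 8 minus oxidation state +2 gives a d⁶ configuration for Fe²⁺.
In an octahedral site d⁶ (HS) is t₂g⁴ eg², giving CFSE(oct) = -0.4Δ₀ = -61 kJ/mol.
Tetrahedral: e³ t₂³, CFSE = 3(−0.6) + 3(+0.4) = -0.6Δₜ = -0.6 × (4/9) × 152 = -41 kJ/mol.
OSPE = CFSE(oct) − CFSE(tet) = -61 − (-41) = -20 kJ/mol.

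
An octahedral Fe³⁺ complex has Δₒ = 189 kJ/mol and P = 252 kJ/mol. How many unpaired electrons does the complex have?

Group 8 minus oxidation state +3 gives a d⁵ configuration for Fe³⁺.
Here Δₒ < P (189 < 252), so the high-spin state is favoured.
Filling d⁵ accordingly: t₂g³ eg².
Unpaired electrons: 5.

5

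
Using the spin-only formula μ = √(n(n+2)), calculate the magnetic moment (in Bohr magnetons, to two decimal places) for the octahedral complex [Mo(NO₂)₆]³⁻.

Each NO₂⁻ contributes -1; 6 × (-1) = -6. With overall charge -3, Mo is in the +3 oxidation state.
Mo³⁺: group 6, so d-count = 6 − 3 = 3.
Configuration: t₂g³ eg⁰ → 3 unpaired electrons.
μ(spin-only) = √[3(3+2)] = √15 ≈ 3.87 Bohr magnetons.

3.87 Bohr magnetons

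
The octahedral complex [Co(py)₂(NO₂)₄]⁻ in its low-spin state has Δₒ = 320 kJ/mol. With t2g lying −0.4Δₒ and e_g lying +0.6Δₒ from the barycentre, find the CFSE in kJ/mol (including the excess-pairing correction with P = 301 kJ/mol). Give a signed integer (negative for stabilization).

Ligand charges: 2×(+0) from py and 4×(-1) from NO₂⁻ sum to -4; with overall charge -1, Co is +3.
Co sits in group 9; removing 3 electrons leaves Co³⁺ with 9 − 3 = 6 d electrons.
Electron filling gives t2g^6 e_g^0.
The orbital stabilization is -2.4Δₒ = -2.4 × 320 = -768 kJ/mol.
Pairing penalty: 3 pairs vs 1 in the high-spin reference → 2 extra × P = 602 kJ/mol.
Net CFSE = -768 + 602 = -166 kJ/mol.

-166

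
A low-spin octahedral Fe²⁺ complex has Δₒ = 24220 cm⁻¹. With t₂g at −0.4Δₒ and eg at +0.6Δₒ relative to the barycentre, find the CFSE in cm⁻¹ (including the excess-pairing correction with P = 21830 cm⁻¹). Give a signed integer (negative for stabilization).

-14468

Fe is in group 8, so Fe²⁺ is d⁶ (8 − 2 = 6).
Electron filling gives t₂g⁶ eg⁰.
The orbital stabilization is -2.4Δₒ = -2.4 × 24220 = -58128 cm⁻¹.
Relative to high-spin t₂g⁴ eg² (1 paired), the low-spin configuration has 2 additional pairs, contributing +2 × 21830 = +43660 cm⁻¹.
Combining: -58128 + 43660 = -14468 cm⁻¹.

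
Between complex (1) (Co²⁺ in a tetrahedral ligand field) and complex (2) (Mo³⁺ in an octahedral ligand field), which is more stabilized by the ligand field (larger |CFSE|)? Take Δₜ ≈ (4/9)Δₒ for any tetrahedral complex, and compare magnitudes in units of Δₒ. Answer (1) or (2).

(2)

(1): Group 9 minus oxidation state +2 gives a d⁷ configuration for Co²⁺; With tetrahedral geometry the complex is necessarily high-spin; e⁴ t₂³, CFSE = -1.2Δₜ ≈ -0.53Δₒ.
(2): Mo³⁺: group 6, so d-count = 6 − 3 = 3; t2g^3 e_g^0, CFSE = -1.2Δₒ.
So (2) has the larger |CFSE|.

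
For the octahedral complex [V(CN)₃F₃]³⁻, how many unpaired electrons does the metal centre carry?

2

Ligand charges: 3×(-1) from CN⁻ and 3×(-1) from F⁻ sum to -6; with overall charge -3, V is +3.
Group 5 minus oxidation state +3 gives a d² configuration for V³⁺.
Configuration: t2g^2 e_g^0, giving 2 unpaired electrons.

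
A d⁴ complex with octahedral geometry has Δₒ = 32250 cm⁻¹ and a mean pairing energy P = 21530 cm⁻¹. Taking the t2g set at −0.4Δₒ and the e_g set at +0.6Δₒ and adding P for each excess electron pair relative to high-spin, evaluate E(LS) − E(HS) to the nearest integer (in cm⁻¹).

-10720

High-spin d⁴ fills as t2g^3 e_g^1 with CFSE 3(−0.4) + 1(+0.6) = -0.6Δₒ = -19350 cm⁻¹.
For low-spin the configuration is t2g^4 e_g^0: orbital energy -1.6 × 32250 = -51600 cm⁻¹, and 1 additional pair relative to high-spin adds 21530 cm⁻¹, giving -30070 cm⁻¹.
Thus E(LS) − E(HS) = -10720 cm⁻¹.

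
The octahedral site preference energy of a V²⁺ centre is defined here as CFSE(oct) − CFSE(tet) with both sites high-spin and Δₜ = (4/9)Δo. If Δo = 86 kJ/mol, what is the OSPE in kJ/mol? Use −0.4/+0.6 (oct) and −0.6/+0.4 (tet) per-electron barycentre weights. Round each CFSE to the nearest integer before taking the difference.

-72

V is in group 5, so V²⁺ is d³ (5 − 2 = 3).
Octahedral high-spin t₂g³ eg⁰: CFSE = -1.2 × 86 = -103 kJ/mol.
Tetrahedral e² t₂¹ gives -0.8Δₜ = -0.8 × (4/9) × 86 = -31 kJ/mol.
OSPE = -103 − (-31) = -72 kJ/mol.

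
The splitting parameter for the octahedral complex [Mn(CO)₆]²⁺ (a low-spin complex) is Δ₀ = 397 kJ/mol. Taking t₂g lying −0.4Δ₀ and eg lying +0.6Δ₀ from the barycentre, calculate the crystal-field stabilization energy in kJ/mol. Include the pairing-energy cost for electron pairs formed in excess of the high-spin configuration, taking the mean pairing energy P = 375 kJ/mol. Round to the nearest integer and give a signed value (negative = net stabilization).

CO is neutral, so the +2 overall charge sits on Mn: oxidation state +2.
Mn is in group 7, so Mn²⁺ is d⁵ (7 − 2 = 5).
Configuration: t₂g⁵ eg⁰.
CFSE(orbital) = 5×(-0.4Δ₀) + 0×(0.6Δ₀) = -2.0Δ₀; with Δ₀ = 397 kJ/mol that is -794 kJ/mol.
High-spin d⁵ would be t₂g³ eg² with 0 pairs; low-spin has 2, so 2 excess pairs cost +2P = +750 kJ/mol.
Net CFSE = -794 + 750 = -44 kJ/mol.

-44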